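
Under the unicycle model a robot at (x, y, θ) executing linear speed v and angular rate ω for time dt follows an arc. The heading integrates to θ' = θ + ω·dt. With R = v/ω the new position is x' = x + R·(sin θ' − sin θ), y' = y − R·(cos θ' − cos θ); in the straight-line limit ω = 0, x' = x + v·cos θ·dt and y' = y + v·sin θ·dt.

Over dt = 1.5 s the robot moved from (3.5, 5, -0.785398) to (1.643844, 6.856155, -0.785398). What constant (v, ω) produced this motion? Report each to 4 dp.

v = -1.7500, ω = 0.0000

Δθ = -0.785398 − -0.785398 = 0.000000
ω = Δθ/dt = 0.000000/1.5 = 0.0000
ω = 0 → v = (Δx·cos θ + Δy·sin θ)/dt = -1.7500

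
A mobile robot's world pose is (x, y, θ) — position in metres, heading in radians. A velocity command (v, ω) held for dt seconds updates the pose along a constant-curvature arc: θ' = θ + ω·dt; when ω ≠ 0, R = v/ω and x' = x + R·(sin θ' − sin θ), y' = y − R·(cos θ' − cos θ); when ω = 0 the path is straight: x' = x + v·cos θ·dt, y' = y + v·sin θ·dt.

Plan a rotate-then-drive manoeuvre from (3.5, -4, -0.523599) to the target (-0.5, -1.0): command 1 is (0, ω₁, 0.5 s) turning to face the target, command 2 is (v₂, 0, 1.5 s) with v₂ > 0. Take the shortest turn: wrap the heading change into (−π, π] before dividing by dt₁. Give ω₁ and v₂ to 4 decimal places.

ω₁ = 6.0434, v₂ = 3.3333

heading to target = atan2(-1−-4, -0.5−3.5) = 2.4981
Δθ = wrap(2.4981 − -0.5236) = 3.0217; ω₁ = Δθ/dt₁ = 6.0434
distance = √((-0.5−3.5)² + (-1−-4)²) = 5.0000; v₂ = distance/dt₂ = 3.3333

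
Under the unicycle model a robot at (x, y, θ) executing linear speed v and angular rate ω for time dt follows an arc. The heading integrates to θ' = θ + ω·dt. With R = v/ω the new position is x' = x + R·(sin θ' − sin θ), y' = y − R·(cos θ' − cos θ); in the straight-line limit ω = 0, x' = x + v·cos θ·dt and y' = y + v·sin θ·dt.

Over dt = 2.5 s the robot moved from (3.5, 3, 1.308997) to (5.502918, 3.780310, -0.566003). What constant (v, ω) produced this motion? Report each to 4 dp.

Δθ = -0.566003 − 1.308997 = -1.875000
ω = Δθ/dt = -1.875000/2.5 = -0.7500
R = Δx/(sin θ' − sin θ) = -1.3333
v = R·ω = -1.3333·-0.7500 = 1.0000

v = 1.0000, ω = -0.7500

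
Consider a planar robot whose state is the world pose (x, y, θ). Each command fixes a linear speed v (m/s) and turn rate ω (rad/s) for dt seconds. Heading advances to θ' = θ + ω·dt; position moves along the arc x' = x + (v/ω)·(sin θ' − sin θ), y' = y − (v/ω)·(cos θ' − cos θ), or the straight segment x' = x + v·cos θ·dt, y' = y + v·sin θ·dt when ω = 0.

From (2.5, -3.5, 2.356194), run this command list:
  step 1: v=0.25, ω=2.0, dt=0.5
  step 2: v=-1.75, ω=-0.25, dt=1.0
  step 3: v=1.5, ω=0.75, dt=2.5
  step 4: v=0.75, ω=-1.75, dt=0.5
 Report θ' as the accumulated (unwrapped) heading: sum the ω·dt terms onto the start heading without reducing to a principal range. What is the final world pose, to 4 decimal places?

step 1: θ'=3.3562 (R=0.1250) → pose (2.3850, -3.4663, 3.3562)
step 2: θ'=3.1062 (R=7.0000) → pose (4.1234, -3.3101, 3.1062)
step 3: θ'=4.9812 (R=2.0000) → pose (2.1245, -5.8400, 4.9812)
step 4: θ'=4.1062 (R=-0.4286) → pose (2.0635, -6.1980, 4.1062)

(2.0635, -6.1980, 4.1062)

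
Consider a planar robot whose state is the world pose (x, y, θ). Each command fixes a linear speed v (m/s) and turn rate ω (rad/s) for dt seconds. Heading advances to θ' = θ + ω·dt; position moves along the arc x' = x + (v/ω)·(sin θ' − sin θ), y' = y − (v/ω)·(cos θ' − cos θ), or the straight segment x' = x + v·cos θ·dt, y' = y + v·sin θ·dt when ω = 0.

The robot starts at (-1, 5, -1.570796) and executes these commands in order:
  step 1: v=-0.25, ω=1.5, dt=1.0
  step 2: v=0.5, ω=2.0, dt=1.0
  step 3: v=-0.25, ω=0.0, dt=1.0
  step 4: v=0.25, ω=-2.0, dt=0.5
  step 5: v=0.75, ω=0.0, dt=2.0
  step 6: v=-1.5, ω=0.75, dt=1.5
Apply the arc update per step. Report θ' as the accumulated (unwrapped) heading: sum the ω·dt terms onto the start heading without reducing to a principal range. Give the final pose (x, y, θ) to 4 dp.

(-0.0693, 4.4630, 2.0542)

step 1: θ'=-0.0708 (R=-0.1667) → pose (-1.1549, 5.1662, -0.0708)
step 2: θ'=1.9292 (R=0.2500) → pose (-0.9031, 5.5033, 1.9292)
step 3: θ'=1.9292 (straight) → pose (-0.8154, 5.2692, 1.9292)
step 4: θ'=0.9292 (R=-0.1250) → pose (-0.7985, 5.3879, 0.9292)
step 5: θ'=0.9292 (straight) → pose (0.0992, 6.5896, 0.9292)
step 6: θ'=2.0542 (R=-2.0000) → pose (-0.0693, 4.4630, 2.0542)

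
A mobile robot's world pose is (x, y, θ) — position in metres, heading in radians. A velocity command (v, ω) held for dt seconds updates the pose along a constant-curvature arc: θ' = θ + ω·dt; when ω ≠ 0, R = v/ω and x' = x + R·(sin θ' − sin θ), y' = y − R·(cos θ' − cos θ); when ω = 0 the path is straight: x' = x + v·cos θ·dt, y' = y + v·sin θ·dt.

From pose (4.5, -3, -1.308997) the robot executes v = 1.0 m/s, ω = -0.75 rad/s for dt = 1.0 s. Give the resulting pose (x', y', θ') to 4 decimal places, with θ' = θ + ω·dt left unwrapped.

θ' = -1.3090 + -0.75·1.0 = -2.0590
R = v/ω = 1.0/-0.75 = -1.3333
x' = 4.5 + -1.3333·(sin -2.0590 − sin -1.3090) = 4.3897
y' = -3 − -1.3333·(cos -2.0590 − cos -1.3090) = -3.9705

(4.3897, -3.9705, -2.0590)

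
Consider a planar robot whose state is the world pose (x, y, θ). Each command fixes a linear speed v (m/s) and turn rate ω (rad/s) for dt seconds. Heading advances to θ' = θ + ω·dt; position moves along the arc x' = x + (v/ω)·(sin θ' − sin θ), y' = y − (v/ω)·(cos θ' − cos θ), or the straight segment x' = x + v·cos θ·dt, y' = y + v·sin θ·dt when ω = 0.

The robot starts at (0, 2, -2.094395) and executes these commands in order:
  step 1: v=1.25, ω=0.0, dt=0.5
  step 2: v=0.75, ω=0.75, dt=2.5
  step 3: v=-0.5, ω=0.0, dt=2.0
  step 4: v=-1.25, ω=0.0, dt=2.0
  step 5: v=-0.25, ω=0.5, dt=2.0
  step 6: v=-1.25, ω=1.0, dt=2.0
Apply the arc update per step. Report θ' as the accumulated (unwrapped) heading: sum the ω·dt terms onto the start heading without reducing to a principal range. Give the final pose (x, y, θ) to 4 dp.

(-3.1028, -1.4459, 2.7806)

step 1: θ'=-2.0944 (straight) → pose (-0.3125, 1.4587, -2.0944)
step 2: θ'=-0.2194 (R=1.0000) → pose (0.3359, -0.0173, -0.2194)
step 3: θ'=-0.2194 (straight) → pose (-0.6401, 0.2003, -0.2194)
step 4: θ'=-0.2194 (straight) → pose (-3.0802, 0.7444, -0.2194)
step 5: θ'=0.7806 (R=-0.5000) → pose (-3.5409, 0.6117, 0.7806)
step 6: θ'=2.7806 (R=-1.2500) → pose (-3.1028, -1.4459, 2.7806)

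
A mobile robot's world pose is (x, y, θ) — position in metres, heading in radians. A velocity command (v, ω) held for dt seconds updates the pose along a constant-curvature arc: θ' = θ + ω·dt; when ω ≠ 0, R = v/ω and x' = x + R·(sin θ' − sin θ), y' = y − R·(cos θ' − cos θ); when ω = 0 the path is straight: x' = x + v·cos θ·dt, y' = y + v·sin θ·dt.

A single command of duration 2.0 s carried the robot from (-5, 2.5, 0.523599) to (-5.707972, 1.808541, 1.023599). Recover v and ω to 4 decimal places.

v = -0.5000, ω = 0.2500

Δθ = 1.023599 − 0.523599 = 0.500000
ω = Δθ/dt = 0.500000/2.0 = 0.2500
R = Δx/(sin θ' − sin θ) = -2.0000
v = R·ω = -2.0000·0.2500 = -0.5000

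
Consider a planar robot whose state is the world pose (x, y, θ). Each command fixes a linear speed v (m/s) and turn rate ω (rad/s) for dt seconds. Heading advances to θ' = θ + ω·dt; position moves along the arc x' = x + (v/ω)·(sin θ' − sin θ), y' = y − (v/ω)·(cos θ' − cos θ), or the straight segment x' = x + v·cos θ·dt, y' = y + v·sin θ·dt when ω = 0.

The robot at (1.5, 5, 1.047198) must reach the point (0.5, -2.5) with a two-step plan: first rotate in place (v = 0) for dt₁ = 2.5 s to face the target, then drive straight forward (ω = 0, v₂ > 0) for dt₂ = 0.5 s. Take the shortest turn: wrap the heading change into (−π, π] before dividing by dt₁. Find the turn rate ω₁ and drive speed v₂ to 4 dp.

ω₁ = -1.1002, v₂ = 15.1327

heading to target = atan2(-2.5−5, 0.5−1.5) = -1.7033
Δθ = wrap(-1.7033 − 1.0472) = -2.7505; ω₁ = Δθ/dt₁ = -1.1002
distance = √((0.5−1.5)² + (-2.5−5)²) = 7.5664; v₂ = distance/dt₂ = 15.1327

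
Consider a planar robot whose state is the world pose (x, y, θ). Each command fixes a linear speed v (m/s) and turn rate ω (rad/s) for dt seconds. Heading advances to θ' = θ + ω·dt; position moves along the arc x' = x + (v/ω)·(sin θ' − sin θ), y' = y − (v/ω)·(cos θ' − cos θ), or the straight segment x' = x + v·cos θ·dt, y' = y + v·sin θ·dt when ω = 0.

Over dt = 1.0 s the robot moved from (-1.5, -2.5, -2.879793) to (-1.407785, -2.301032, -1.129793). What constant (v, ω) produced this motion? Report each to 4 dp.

Δθ = -1.129793 − -2.879793 = 1.750000
ω = Δθ/dt = 1.750000/1.0 = 1.7500
R = −Δy/(cos θ' − cos θ) = -0.1429
v = R·ω = -0.1429·1.7500 = -0.2500

v = -0.2500, ω = 1.7500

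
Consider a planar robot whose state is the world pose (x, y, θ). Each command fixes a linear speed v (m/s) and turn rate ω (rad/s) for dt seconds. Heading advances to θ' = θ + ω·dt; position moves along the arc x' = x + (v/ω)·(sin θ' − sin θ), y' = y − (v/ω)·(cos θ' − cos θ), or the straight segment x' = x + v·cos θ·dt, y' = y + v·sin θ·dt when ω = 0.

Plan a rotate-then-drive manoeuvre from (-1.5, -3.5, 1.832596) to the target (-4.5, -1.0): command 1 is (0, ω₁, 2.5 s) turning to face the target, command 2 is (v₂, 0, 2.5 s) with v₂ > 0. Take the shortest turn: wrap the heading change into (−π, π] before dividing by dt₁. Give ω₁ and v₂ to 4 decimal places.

heading to target = atan2(-1−-3.5, -4.5−-1.5) = 2.4469
Δθ = wrap(2.4469 − 1.8326) = 0.6143; ω₁ = Δθ/dt₁ = 0.2457
distance = √((-4.5−-1.5)² + (-1−-3.5)²) = 3.9051; v₂ = distance/dt₂ = 1.5620

ω₁ = 0.2457, v₂ = 1.5620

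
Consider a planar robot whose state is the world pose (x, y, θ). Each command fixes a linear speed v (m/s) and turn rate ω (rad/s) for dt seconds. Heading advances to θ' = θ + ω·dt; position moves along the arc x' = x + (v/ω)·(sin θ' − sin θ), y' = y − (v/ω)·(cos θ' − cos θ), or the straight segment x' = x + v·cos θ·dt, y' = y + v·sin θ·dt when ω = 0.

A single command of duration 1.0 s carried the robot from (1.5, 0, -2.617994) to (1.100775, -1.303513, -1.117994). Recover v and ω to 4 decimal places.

Δθ = -1.117994 − -2.617994 = 1.500000
ω = Δθ/dt = 1.500000/1.0 = 1.5000
R = −Δy/(cos θ' − cos θ) = 1.0000
v = R·ω = 1.0000·1.5000 = 1.5000

v = 1.5000, ω = 1.5000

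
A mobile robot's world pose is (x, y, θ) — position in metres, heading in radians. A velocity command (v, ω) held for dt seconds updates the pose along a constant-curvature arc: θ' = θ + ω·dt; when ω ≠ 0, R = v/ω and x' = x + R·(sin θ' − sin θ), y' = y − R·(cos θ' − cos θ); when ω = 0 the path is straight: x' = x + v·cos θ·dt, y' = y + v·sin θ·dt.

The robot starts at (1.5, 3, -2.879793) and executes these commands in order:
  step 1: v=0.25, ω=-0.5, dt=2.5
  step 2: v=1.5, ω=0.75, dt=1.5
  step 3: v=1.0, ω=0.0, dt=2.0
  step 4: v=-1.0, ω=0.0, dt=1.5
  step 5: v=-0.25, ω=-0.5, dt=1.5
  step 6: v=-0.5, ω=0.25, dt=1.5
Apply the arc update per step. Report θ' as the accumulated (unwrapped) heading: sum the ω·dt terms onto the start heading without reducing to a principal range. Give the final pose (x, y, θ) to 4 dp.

step 1: θ'=-4.1298 (R=-0.5000) → pose (0.9531, 3.2079, -4.1298)
step 2: θ'=-3.0048 (R=2.0000) → pose (-0.9897, 4.0888, -3.0048)
step 3: θ'=-3.0048 (straight) → pose (-2.9711, 3.8160, -3.0048)
step 4: θ'=-3.0048 (straight) → pose (-1.4851, 4.0206, -3.0048)
step 5: θ'=-3.7548 (R=0.5000) → pose (-1.1291, 3.9342, -3.7548)
step 6: θ'=-3.3798 (R=-2.0000) → pose (-0.4501, 3.6263, -3.3798)

(-0.4501, 3.6263, -3.3798)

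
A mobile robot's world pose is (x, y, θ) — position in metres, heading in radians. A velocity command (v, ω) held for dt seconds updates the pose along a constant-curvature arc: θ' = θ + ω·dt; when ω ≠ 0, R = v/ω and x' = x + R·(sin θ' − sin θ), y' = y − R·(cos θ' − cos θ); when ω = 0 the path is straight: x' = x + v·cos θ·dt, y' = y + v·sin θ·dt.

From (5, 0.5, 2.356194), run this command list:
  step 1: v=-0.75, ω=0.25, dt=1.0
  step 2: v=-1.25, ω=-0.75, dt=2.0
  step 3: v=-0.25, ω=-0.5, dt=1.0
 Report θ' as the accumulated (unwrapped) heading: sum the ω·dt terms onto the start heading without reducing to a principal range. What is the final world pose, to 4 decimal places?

(6.0683, -2.3260, 0.6062)

step 1: θ'=2.6062 (R=-3.0000) → pose (5.5908, 0.0411, 2.6062)
step 2: θ'=1.1062 (R=1.6667) → pose (6.2305, -2.1391, 1.1062)
step 3: θ'=0.6062 (R=0.5000) → pose (6.0683, -2.3260, 0.6062)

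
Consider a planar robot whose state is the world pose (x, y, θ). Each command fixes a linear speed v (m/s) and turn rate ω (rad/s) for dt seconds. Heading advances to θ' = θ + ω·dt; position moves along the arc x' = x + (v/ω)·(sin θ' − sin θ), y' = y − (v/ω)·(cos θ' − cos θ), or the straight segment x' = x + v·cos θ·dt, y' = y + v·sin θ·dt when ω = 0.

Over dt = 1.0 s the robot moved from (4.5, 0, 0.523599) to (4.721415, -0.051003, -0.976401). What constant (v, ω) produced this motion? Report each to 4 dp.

Δθ = -0.976401 − 0.523599 = -1.500000
ω = Δθ/dt = -1.500000/1.0 = -1.5000
R = Δx/(sin θ' − sin θ) = -0.1667
v = R·ω = -0.1667·-1.5000 = 0.2500

v = 0.2500, ω = -1.5000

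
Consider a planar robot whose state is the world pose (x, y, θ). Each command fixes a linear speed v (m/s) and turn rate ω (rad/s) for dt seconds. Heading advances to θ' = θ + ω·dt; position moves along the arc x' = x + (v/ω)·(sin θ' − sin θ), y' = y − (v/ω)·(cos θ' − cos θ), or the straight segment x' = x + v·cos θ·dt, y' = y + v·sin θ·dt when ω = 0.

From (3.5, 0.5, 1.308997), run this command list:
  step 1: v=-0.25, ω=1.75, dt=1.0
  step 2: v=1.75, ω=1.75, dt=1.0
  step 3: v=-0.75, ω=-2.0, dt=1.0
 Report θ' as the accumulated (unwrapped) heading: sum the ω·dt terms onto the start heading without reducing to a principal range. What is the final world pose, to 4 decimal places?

step 1: θ'=3.0590 (R=-0.1429) → pose (3.6262, 0.3207, 3.0590)
step 2: θ'=4.8090 (R=1.0000) → pose (2.5484, -0.7724, 4.8090)
step 3: θ'=2.8090 (R=0.3750) → pose (3.0441, -0.3818, 2.8090)

(3.0441, -0.3818, 2.8090)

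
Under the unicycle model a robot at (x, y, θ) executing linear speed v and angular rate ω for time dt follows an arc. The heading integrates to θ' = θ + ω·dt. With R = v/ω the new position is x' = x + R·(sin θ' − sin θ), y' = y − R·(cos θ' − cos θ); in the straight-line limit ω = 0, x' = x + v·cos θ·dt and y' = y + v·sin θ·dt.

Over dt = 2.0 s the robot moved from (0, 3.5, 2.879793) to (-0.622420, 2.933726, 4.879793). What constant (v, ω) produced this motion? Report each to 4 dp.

Δθ = 4.879793 − 2.879793 = 2.000000
ω = Δθ/dt = 2.000000/2.0 = 1.0000
R = Δx/(sin θ' − sin θ) = 0.5000
v = R·ω = 0.5000·1.0000 = 0.5000

v = 0.5000, ω = 1.0000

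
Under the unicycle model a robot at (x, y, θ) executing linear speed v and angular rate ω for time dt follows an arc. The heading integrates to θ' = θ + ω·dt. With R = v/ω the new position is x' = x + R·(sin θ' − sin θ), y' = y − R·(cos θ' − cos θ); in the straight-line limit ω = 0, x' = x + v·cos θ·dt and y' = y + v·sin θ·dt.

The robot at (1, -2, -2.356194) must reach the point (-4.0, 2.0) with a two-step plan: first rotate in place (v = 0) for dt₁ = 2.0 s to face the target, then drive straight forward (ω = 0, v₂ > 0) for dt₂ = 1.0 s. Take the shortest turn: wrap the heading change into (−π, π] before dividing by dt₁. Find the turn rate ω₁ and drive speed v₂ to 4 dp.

ω₁ = -0.7301, v₂ = 6.4031

heading to target = atan2(2−-2, -4−1) = 2.4669
Δθ = wrap(2.4669 − -2.3562) = -1.4601; ω₁ = Δθ/dt₁ = -0.7301
distance = √((-4−1)² + (2−-2)²) = 6.4031; v₂ = distance/dt₂ = 6.4031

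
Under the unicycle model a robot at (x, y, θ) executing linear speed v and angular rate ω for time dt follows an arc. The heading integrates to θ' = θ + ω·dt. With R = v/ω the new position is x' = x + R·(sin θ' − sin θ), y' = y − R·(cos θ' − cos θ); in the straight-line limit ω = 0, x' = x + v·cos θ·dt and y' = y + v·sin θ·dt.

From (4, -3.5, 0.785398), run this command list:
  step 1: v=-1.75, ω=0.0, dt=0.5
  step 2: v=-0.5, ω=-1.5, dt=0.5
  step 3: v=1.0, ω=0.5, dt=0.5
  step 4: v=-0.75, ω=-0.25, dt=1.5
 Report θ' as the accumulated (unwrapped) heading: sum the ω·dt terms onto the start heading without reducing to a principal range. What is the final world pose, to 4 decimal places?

(2.5366, -4.2458, -0.0896)

step 1: θ'=0.7854 (straight) → pose (3.3813, -4.1187, 0.7854)
step 2: θ'=0.0354 (R=0.3333) → pose (3.1574, -4.2161, 0.0354)
step 3: θ'=0.2854 (R=2.0000) → pose (3.6497, -4.1365, 0.2854)
step 4: θ'=-0.0896 (R=3.0000) → pose (2.5366, -4.2458, -0.0896)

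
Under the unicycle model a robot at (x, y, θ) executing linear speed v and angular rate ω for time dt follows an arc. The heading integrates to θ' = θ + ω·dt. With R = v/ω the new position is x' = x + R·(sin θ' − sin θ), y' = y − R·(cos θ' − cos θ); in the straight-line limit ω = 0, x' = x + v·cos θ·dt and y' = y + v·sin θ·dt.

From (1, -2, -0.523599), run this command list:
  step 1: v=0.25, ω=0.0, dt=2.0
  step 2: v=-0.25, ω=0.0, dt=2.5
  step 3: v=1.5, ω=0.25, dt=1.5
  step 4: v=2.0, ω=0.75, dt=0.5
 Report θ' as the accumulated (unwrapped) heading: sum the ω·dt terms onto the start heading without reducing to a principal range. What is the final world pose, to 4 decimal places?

(3.9968, -2.6366, 0.2264)

step 1: θ'=-0.5236 (straight) → pose (1.4330, -2.2500, -0.5236)
step 2: θ'=-0.5236 (straight) → pose (0.8917, -1.9375, -0.5236)
step 3: θ'=-0.1486 (R=6.0000) → pose (3.0034, -2.6752, -0.1486)
step 4: θ'=0.2264 (R=2.6667) → pose (3.9968, -2.6366, 0.2264)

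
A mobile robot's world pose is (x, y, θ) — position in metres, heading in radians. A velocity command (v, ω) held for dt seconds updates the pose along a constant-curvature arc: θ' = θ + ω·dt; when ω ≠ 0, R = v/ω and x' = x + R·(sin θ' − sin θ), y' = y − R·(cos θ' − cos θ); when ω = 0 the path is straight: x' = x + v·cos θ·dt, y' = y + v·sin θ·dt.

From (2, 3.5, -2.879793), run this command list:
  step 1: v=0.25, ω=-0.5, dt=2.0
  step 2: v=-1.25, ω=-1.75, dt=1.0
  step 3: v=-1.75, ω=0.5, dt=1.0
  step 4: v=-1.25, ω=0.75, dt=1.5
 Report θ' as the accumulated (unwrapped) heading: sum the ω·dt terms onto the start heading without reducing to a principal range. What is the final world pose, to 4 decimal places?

step 1: θ'=-3.8798 (R=-0.5000) → pose (1.5341, 3.6131, -3.8798)
step 2: θ'=-5.6298 (R=0.7143) → pose (1.4876, 2.5176, -5.6298)
step 3: θ'=-5.1298 (R=-3.5000) → pose (0.4157, 1.1574, -5.1298)
step 4: θ'=-4.0048 (R=-1.6667) → pose (0.6727, -0.6016, -4.0048)

(0.6727, -0.6016, -4.0048)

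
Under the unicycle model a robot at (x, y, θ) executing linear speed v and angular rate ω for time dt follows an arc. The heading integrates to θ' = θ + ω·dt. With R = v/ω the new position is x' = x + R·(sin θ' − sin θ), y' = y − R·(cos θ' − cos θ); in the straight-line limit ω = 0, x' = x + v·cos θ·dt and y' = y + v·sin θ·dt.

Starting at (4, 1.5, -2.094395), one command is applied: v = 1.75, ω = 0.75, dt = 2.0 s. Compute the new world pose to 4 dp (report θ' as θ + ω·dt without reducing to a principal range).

θ' = -2.0944 + 0.75·2.0 = -0.5944
R = v/ω = 1.75/0.75 = 2.3333
x' = 4 + 2.3333·(sin -0.5944 − sin -2.0944) = 4.7140
y' = 1.5 − 2.3333·(cos -0.5944 − cos -2.0944) = -1.5998

(4.7140, -1.5998, -0.5944)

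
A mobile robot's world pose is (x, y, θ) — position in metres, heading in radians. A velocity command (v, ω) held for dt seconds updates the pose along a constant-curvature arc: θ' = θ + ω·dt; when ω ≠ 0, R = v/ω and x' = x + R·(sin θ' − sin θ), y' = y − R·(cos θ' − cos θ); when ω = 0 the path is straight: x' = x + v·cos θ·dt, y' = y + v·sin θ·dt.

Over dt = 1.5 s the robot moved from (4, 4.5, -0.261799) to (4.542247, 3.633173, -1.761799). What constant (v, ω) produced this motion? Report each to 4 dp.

Δθ = -1.761799 − -0.261799 = -1.500000
ω = Δθ/dt = -1.500000/1.5 = -1.0000
R = −Δy/(cos θ' − cos θ) = -0.7500
v = R·ω = -0.7500·-1.0000 = 0.7500

v = 0.7500, ω = -1.0000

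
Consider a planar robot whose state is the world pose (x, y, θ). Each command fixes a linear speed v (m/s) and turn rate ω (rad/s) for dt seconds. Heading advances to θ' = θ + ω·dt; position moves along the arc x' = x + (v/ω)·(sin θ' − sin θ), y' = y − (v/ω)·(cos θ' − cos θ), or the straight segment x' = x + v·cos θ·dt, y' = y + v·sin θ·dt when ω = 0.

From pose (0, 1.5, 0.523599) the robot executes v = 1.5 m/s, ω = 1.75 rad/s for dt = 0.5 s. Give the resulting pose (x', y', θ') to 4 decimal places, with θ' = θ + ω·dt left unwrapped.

θ' = 0.5236 + 1.75·0.5 = 1.3986
R = v/ω = 1.5/1.75 = 0.8571
x' = 0 + 0.8571·(sin 1.3986 − sin 0.5236) = 0.4159
y' = 1.5 − 0.8571·(cos 1.3986 − cos 0.5236) = 2.0954

(0.4159, 2.0954, 1.3986)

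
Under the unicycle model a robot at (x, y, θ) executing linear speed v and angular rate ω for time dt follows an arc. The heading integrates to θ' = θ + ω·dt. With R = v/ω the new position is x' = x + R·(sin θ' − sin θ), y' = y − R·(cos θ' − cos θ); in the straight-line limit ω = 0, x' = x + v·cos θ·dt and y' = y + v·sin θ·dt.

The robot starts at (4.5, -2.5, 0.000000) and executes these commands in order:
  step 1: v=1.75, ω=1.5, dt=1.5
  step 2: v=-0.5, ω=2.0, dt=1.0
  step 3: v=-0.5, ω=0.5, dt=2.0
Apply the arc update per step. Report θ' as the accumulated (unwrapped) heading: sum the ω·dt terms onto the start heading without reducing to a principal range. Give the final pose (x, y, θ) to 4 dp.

(5.7900, 0.4032, 5.2500)

step 1: θ'=2.2500 (R=1.1667) → pose (5.4078, -0.6005, 2.2500)
step 2: θ'=4.2500 (R=-0.2500) → pose (5.8260, -0.5549, 4.2500)
step 3: θ'=5.2500 (R=-1.0000) → pose (5.7900, 0.4032, 5.2500)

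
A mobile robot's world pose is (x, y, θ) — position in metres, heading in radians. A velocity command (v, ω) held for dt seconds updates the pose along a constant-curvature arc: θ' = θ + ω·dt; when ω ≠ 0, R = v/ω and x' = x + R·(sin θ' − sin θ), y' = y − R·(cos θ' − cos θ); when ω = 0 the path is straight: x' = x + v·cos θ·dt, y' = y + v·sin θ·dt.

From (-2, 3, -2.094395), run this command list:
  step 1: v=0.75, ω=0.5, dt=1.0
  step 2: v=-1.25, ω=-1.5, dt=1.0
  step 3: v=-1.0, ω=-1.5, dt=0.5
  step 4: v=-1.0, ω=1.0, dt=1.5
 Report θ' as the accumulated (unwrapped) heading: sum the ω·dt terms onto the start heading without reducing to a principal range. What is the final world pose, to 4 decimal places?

(0.4174, 3.0052, -2.3444)

step 1: θ'=-1.5944 (R=1.5000) → pose (-2.2005, 2.2854, -1.5944)
step 2: θ'=-3.0944 (R=0.8333) → pose (-1.4068, 3.0981, -3.0944)
step 3: θ'=-3.8444 (R=0.6667) → pose (-0.9444, 2.9409, -3.8444)
step 4: θ'=-2.3444 (R=-1.0000) → pose (0.4174, 3.0052, -2.3444)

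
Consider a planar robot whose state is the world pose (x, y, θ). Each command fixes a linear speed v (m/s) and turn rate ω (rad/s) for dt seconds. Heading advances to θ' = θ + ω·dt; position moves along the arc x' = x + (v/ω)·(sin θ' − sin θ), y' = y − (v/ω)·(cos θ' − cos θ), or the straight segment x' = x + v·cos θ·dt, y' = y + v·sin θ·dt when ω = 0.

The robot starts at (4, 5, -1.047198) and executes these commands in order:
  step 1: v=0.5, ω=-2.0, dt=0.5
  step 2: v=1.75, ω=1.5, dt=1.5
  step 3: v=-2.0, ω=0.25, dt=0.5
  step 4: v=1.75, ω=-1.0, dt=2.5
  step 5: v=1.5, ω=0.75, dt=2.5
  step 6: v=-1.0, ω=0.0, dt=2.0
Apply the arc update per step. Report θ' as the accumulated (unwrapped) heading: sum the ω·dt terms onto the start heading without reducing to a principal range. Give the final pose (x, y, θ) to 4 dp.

(5.4705, -2.2846, -0.2972)

step 1: θ'=-2.0472 (R=-0.2500) → pose (4.0057, 4.7604, -2.0472)
step 2: θ'=0.2028 (R=1.1667) → pose (5.2774, 3.0826, 0.2028)
step 3: θ'=0.3278 (R=-8.0000) → pose (4.3130, 2.8206, 0.3278)
step 4: θ'=-2.1722 (R=-1.7500) → pose (6.3194, 0.1736, -2.1722)
step 5: θ'=-0.2972 (R=2.0000) → pose (7.3828, -2.8703, -0.2972)
step 6: θ'=-0.2972 (straight) → pose (5.4705, -2.2846, -0.2972)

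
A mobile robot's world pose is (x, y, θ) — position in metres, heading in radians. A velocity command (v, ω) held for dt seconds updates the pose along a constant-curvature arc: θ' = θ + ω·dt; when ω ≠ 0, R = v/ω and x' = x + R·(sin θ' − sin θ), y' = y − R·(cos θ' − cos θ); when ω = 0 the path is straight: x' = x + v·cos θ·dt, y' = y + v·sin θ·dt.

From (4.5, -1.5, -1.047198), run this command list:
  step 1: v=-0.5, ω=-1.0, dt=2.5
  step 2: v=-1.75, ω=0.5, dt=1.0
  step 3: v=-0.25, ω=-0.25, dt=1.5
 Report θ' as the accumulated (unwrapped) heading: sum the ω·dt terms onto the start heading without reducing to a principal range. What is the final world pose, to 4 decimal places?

(7.2124, -1.0936, -3.4222)

step 1: θ'=-3.5472 (R=0.5000) → pose (5.1303, -0.7906, -3.5472)
step 2: θ'=-3.0472 (R=-3.5000) → pose (6.8412, -1.0590, -3.0472)
step 3: θ'=-3.4222 (R=1.0000) → pose (7.2124, -1.0936, -3.4222)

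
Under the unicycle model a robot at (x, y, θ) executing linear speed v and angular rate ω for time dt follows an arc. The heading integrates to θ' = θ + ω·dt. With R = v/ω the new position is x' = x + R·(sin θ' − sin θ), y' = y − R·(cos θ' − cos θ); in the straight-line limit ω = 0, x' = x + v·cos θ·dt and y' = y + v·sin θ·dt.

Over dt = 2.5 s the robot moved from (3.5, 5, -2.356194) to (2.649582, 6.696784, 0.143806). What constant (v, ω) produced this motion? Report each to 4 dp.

Δθ = 0.143806 − -2.356194 = 2.500000
ω = Δθ/dt = 2.500000/2.5 = 1.0000
R = −Δy/(cos θ' − cos θ) = -1.0000
v = R·ω = -1.0000·1.0000 = -1.0000

v = -1.0000, ω = 1.0000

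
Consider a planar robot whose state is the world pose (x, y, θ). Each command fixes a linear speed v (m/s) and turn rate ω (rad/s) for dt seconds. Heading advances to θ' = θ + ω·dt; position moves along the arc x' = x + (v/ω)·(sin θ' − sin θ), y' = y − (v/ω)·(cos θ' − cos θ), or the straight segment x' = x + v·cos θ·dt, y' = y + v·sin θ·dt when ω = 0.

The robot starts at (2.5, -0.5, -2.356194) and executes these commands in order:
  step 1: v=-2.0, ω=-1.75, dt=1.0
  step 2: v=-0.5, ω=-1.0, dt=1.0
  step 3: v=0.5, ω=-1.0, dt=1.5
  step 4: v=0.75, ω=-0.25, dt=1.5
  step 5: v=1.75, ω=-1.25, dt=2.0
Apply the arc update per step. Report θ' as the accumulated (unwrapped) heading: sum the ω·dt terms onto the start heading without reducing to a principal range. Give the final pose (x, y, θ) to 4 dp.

step 1: θ'=-4.1062 (R=1.1429) → pose (4.2473, -0.6570, -4.1062)
step 2: θ'=-5.1062 (R=0.5000) → pose (4.2982, -1.1337, -5.1062)
step 3: θ'=-6.6062 (R=-0.5000) → pose (4.9186, -0.8514, -6.6062)
step 4: θ'=-6.9812 (R=-3.0000) → pose (5.8944, -1.3979, -6.9812)
step 5: θ'=-9.4812 (R=-1.4000) → pose (4.9157, -3.8682, -9.4812)

(4.9157, -3.8682, -9.4812)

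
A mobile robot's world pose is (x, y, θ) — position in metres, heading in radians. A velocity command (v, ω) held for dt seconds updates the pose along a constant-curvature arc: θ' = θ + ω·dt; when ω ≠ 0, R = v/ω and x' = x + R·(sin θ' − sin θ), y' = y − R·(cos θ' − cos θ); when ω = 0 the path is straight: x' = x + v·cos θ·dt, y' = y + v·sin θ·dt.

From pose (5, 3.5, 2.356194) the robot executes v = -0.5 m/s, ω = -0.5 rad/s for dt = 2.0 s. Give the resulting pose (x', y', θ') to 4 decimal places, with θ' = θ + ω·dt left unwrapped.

θ' = 2.3562 + -0.5·2.0 = 1.3562
R = v/ω = -0.5/-0.5 = 1.0000
x' = 5 + 1.0000·(sin 1.3562 − sin 2.3562) = 5.2700
y' = 3.5 − 1.0000·(cos 1.3562 − cos 2.3562) = 2.5799

(5.2700, 2.5799, 1.3562)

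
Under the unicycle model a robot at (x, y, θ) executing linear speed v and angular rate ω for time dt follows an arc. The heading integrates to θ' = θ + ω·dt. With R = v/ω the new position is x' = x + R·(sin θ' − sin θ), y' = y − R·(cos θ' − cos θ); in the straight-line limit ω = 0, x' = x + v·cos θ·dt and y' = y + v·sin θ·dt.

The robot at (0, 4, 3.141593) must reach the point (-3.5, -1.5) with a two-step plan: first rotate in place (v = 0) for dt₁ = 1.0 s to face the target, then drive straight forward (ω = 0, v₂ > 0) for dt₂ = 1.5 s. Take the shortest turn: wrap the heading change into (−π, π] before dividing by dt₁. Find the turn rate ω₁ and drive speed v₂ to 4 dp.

heading to target = atan2(-1.5−4, -3.5−0) = -2.1375
Δθ = wrap(-2.1375 − 3.1416) = 1.0041; ω₁ = Δθ/dt₁ = 1.0041
distance = √((-3.5−0)² + (-1.5−4)²) = 6.5192; v₂ = distance/dt₂ = 4.3461

ω₁ = 1.0041, v₂ = 4.3461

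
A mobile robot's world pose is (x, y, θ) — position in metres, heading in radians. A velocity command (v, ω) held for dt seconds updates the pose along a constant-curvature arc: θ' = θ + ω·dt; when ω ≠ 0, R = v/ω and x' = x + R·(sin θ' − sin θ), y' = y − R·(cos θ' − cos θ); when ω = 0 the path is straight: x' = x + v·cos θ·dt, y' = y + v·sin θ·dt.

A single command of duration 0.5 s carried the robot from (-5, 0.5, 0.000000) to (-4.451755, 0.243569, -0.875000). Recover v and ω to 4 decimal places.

v = 1.2500, ω = -1.7500

Δθ = -0.875000 − 0.000000 = -0.875000
ω = Δθ/dt = -0.875000/0.5 = -1.7500
R = Δx/(sin θ' − sin θ) = -0.7143
v = R·ω = -0.7143·-1.7500 = 1.2500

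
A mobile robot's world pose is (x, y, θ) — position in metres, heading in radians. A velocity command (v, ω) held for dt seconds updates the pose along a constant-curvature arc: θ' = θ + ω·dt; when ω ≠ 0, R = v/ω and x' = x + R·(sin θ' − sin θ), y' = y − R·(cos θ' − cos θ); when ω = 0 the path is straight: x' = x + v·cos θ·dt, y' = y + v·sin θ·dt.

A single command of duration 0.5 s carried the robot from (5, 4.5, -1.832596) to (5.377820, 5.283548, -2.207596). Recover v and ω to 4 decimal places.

Δθ = -2.207596 − -1.832596 = -0.375000
ω = Δθ/dt = -0.375000/0.5 = -0.7500
R = −Δy/(cos θ' − cos θ) = 2.3333
v = R·ω = 2.3333·-0.7500 = -1.7500

v = -1.7500, ω = -0.7500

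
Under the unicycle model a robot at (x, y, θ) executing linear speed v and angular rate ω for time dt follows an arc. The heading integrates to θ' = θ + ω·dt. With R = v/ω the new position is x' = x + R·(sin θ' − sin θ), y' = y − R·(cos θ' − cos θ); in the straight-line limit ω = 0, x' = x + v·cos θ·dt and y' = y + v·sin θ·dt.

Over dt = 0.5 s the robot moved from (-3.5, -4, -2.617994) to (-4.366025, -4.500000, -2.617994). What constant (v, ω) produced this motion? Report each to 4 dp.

v = 2.0000, ω = 0.0000

Δθ = -2.617994 − -2.617994 = 0.000000
ω = Δθ/dt = 0.000000/0.5 = 0.0000
ω = 0 → v = (Δx·cos θ + Δy·sin θ)/dt = 2.0000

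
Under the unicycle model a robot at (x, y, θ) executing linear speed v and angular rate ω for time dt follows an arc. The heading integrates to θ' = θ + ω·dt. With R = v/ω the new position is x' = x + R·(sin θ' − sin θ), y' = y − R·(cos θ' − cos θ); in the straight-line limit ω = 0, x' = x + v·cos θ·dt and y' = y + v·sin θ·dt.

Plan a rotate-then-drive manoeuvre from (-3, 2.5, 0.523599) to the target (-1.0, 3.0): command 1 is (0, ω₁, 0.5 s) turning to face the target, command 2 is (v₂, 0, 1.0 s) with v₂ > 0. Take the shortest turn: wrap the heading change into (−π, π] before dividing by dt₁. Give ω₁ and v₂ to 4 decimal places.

ω₁ = -0.5572, v₂ = 2.0616

heading to target = atan2(3−2.5, -1−-3) = 0.2450
Δθ = wrap(0.2450 − 0.5236) = -0.2786; ω₁ = Δθ/dt₁ = -0.5572
distance = √((-1−-3)² + (3−2.5)²) = 2.0616; v₂ = distance/dt₂ = 2.0616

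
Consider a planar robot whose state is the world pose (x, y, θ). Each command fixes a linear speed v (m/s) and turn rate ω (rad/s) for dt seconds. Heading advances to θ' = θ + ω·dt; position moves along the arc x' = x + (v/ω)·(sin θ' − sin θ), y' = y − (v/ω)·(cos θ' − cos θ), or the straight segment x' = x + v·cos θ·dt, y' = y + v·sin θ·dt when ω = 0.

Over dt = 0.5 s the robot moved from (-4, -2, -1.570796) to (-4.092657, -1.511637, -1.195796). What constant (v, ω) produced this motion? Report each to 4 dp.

Δθ = -1.195796 − -1.570796 = 0.375000
ω = Δθ/dt = 0.375000/0.5 = 0.7500
R = −Δy/(cos θ' − cos θ) = -1.3333
v = R·ω = -1.3333·0.7500 = -1.0000

v = -1.0000, ω = 0.7500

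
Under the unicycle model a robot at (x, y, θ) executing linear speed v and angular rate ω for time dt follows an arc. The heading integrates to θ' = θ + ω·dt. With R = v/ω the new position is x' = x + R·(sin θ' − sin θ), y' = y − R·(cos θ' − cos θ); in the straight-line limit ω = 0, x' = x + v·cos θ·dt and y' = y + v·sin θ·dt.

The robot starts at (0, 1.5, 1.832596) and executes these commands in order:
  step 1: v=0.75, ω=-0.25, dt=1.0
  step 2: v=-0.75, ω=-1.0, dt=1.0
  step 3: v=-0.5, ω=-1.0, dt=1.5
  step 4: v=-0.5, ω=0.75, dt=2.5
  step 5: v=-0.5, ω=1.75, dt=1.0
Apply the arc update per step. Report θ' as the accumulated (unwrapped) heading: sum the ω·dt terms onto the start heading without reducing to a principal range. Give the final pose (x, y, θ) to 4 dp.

step 1: θ'=1.5826 (R=-3.0000) → pose (-0.1020, 2.2411, 1.5826)
step 2: θ'=0.5826 (R=0.7500) → pose (-0.4393, 1.6059, 0.5826)
step 3: θ'=-0.9174 (R=0.5000) → pose (-1.1114, 1.7195, -0.9174)
step 4: θ'=0.9576 (R=-0.6667) → pose (-2.1860, 1.6979, 0.9576)
step 5: θ'=2.7076 (R=-0.2857) → pose (-2.0725, 1.2743, 2.7076)

(-2.0725, 1.2743, 2.7076)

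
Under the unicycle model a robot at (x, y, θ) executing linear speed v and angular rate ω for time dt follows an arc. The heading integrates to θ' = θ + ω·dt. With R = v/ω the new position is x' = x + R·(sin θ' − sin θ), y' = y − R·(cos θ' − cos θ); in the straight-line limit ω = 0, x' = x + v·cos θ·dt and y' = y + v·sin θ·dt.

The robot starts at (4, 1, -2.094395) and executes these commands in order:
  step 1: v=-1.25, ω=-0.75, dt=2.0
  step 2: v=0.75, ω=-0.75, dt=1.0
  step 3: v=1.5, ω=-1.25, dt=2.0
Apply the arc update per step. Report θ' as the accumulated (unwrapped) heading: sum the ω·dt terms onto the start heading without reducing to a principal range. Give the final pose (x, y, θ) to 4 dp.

step 1: θ'=-3.5944 (R=1.6667) → pose (6.1725, 1.6654, -3.5944)
step 2: θ'=-4.3444 (R=-1.0000) → pose (5.6770, 2.2049, -4.3444)
step 3: θ'=-6.8444 (R=-1.2000) → pose (7.4353, 3.6525, -6.8444)

(7.4353, 3.6525, -6.8444)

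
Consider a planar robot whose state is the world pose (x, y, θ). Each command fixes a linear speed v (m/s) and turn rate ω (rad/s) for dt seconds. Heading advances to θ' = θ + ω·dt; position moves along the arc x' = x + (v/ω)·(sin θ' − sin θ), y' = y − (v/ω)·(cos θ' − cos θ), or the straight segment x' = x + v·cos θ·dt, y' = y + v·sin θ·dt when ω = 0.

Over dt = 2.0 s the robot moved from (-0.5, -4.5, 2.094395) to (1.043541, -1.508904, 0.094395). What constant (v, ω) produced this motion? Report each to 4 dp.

v = 2.0000, ω = -1.0000

Δθ = 0.094395 − 2.094395 = -2.000000
ω = Δθ/dt = -2.000000/2.0 = -1.0000
R = −Δy/(cos θ' − cos θ) = -2.0000
v = R·ω = -2.0000·-1.0000 = 2.0000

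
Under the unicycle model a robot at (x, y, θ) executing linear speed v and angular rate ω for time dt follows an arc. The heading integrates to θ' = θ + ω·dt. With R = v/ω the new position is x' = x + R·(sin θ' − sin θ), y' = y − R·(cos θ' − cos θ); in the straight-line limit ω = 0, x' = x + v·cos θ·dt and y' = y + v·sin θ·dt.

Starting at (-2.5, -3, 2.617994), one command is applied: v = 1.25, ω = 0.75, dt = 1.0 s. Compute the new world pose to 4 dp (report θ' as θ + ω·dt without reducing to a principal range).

(-3.7075, -2.8192, 3.3680)

θ' = 2.6180 + 0.75·1.0 = 3.3680
R = v/ω = 1.25/0.75 = 1.6667
x' = -2.5 + 1.6667·(sin 3.3680 − sin 2.6180) = -3.7075
y' = -3 − 1.6667·(cos 3.3680 − cos 2.6180) = -2.8192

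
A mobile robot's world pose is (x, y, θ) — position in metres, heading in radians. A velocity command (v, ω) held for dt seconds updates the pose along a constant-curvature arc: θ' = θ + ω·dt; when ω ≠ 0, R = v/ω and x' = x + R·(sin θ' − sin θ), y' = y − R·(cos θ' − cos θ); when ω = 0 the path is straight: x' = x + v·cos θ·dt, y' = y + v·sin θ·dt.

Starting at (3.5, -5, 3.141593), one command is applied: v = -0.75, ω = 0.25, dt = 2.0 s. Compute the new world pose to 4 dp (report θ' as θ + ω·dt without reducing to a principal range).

θ' = 3.1416 + 0.25·2.0 = 3.6416
R = v/ω = -0.75/0.25 = -3.0000
x' = 3.5 + -3.0000·(sin 3.6416 − sin 3.1416) = 4.9383
y' = -5 − -3.0000·(cos 3.6416 − cos 3.1416) = -4.6327

(4.9383, -4.6327, 3.6416)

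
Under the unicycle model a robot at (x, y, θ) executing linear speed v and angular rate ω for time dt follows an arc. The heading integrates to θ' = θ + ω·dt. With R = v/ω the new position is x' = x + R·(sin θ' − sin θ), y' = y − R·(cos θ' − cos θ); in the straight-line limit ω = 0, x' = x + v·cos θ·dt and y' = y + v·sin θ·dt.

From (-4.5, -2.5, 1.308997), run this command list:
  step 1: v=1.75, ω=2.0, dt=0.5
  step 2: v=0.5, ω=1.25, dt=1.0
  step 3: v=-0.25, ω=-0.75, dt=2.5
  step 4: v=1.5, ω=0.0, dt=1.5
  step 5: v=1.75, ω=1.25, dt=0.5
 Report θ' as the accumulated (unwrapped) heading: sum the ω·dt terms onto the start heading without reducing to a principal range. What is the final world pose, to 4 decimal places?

step 1: θ'=2.3090 (R=0.8750) → pose (-4.6980, -1.6847, 2.3090)
step 2: θ'=3.5590 (R=0.4000) → pose (-5.1560, -1.5882, 3.5590)
step 3: θ'=1.6840 (R=0.3333) → pose (-4.6897, -1.8553, 1.6840)
step 4: θ'=1.6840 (straight) → pose (-4.9438, 0.3803, 1.6840)
step 5: θ'=2.3090 (R=1.4000) → pose (-5.2993, 1.1643, 2.3090)

(-5.2993, 1.1643, 2.3090)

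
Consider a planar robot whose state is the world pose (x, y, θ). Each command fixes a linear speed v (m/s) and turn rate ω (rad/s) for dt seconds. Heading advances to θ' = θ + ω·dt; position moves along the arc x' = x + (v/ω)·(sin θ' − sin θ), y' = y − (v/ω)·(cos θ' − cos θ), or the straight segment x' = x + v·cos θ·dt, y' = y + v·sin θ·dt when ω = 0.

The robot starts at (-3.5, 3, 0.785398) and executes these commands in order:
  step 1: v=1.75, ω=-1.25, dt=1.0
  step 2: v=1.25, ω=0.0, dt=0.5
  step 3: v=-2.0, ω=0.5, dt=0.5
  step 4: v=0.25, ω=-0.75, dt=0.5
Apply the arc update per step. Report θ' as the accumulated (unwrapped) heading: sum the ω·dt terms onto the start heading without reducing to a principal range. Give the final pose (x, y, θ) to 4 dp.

step 1: θ'=-0.4646 (R=-1.4000) → pose (-1.8828, 3.2617, -0.4646)
step 2: θ'=-0.4646 (straight) → pose (-1.3240, 2.9816, -0.4646)
step 3: θ'=-0.2146 (R=-4.0000) → pose (-2.2644, 3.3139, -0.2146)
step 4: θ'=-0.5896 (R=-0.3333) → pose (-2.1501, 3.2652, -0.5896)

(-2.1501, 3.2652, -0.5896)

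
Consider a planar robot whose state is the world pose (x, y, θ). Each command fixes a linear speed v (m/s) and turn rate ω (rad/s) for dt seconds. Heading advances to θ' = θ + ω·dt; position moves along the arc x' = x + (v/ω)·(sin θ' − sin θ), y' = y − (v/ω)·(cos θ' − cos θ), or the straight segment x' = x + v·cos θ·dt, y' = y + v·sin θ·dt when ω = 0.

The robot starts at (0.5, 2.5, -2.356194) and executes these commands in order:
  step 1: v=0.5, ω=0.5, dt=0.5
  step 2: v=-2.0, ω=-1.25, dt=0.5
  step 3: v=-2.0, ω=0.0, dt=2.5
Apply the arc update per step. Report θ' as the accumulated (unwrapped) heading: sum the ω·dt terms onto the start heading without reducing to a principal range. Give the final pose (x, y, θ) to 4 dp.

(5.6696, 4.9488, -2.7312)

step 1: θ'=-2.1062 (R=1.0000) → pose (0.3470, 2.3031, -2.1062)
step 2: θ'=-2.7312 (R=1.6000) → pose (1.0848, 2.9539, -2.7312)
step 3: θ'=-2.7312 (straight) → pose (5.6696, 4.9488, -2.7312)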